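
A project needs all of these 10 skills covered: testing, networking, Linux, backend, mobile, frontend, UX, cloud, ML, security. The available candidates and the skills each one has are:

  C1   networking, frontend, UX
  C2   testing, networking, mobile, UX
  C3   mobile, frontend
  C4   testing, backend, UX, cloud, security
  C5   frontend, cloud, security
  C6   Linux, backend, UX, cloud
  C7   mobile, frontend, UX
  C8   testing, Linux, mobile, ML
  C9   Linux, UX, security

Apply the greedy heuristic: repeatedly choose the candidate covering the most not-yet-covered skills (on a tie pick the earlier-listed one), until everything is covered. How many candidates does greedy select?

3

Pick 1: C4 covers 5 new skills (testing, backend, UX, cloud, security).
Pick 2: C8 covers 3 new skills (Linux, mobile, ML).
Pick 3: C1 covers 2 new skills (networking, frontend).
Greedy uses 3 candidates.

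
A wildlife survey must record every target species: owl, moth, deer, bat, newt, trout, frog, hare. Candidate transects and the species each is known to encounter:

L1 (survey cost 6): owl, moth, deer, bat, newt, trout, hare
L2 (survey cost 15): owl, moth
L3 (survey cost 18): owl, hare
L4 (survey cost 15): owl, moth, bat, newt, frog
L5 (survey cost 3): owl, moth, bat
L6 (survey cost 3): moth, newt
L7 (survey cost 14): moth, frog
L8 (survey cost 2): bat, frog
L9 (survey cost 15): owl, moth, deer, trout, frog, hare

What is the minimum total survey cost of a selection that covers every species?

L1, L8 cover every species at survey cost 6 + 2 = 8.
Any cover uses at least 2 transects; among all covering selections none totals below 8.

8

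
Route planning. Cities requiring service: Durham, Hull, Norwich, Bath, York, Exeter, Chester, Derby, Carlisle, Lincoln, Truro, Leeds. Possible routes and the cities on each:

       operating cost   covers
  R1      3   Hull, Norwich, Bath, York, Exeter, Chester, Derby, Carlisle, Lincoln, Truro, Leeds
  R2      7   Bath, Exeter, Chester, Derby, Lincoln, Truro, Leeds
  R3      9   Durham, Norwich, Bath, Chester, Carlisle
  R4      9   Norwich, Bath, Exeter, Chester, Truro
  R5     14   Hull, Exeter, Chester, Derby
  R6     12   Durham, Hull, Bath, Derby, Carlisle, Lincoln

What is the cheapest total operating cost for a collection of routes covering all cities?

R1, R3 cover every city at operating cost 3 + 9 = 12.
Any cover uses at least 2 routes; among all covering selections none totals below 12.

12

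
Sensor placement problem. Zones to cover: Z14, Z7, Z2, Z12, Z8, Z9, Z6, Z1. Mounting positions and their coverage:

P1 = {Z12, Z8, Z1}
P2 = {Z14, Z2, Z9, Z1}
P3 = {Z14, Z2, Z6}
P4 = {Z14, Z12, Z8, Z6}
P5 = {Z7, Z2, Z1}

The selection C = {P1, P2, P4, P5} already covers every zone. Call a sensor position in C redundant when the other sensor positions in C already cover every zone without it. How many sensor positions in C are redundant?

Drop P1: the rest still cover every zone — redundant.
Drop P2: Z9 uncovered — not redundant.
Drop P4: Z6 uncovered — not redundant.
Drop P5: Z7 uncovered — not redundant.
1 redundant: P1.

1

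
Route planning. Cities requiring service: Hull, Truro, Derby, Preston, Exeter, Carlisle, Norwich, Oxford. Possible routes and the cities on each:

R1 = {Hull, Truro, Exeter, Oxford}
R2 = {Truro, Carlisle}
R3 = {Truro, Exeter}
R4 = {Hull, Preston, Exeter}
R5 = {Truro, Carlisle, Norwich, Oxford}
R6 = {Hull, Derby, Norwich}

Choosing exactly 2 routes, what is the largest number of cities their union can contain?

7

Choosing R4, R5 covers {Hull, Truro, Preston, Exeter, Carlisle, Norwich, Oxford} — 7 cities.
No choice of 2 routes does better; here Derby is left uncovered.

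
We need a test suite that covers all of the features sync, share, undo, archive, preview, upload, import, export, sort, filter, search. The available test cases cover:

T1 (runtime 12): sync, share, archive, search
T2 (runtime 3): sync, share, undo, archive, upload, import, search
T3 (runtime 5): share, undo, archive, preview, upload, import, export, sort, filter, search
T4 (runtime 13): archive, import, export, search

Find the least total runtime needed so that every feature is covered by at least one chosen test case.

T2, T3 cover every feature at runtime 3 + 5 = 8.
Any cover uses at least 2 test cases; among all covering selections none totals below 8.

8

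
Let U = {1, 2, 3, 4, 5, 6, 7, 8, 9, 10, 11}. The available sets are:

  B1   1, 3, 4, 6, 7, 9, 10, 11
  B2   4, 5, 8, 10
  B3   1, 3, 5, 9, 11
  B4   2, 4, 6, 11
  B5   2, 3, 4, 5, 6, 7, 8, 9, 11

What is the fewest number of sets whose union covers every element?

2

B1, B5 together cover {1, 2, 3, 4, 5, 6, 7, 8, 9, 10, 11} — every element.
No single set contains all 11 elements, so 2 is optimal.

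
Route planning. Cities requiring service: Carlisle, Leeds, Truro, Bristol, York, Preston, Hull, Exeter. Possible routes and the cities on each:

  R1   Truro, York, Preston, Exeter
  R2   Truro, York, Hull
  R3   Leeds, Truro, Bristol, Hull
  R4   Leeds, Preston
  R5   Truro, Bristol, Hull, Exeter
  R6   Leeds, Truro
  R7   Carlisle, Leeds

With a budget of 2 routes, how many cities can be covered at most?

7

Choosing R1, R3 covers {Leeds, Truro, Bristol, York, Preston, Hull, Exeter} — 7 cities.
No choice of 2 routes does better; here Carlisle is left uncovered.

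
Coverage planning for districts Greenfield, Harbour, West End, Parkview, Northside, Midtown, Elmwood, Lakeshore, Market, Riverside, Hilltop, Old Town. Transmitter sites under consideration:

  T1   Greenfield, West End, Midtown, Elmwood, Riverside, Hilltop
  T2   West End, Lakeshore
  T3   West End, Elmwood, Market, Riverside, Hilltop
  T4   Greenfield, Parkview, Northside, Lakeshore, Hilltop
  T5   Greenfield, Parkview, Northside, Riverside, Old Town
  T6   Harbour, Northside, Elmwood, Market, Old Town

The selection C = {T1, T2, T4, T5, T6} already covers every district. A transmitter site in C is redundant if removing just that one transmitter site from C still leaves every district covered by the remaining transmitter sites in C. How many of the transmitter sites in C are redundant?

Drop T1: Midtown uncovered — not redundant.
Drop T2: the rest still cover every district — redundant.
Drop T4: the rest still cover every district — redundant.
Drop T5: the rest still cover every district — redundant.
Drop T6: Harbour, Market uncovered — not redundant.
3 redundant: T2, T4, T5.

3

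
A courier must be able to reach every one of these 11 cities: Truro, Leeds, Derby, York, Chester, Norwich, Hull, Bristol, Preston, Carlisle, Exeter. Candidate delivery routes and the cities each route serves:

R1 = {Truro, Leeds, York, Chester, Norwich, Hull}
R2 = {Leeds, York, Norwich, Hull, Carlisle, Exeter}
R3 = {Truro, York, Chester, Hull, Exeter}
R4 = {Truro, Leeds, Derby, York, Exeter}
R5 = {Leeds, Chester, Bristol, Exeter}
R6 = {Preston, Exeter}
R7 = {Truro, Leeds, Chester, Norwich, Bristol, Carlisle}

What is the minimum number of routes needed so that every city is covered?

4

R1, R4, R6, R7 together cover {Truro, Leeds, Derby, York, Chester, Norwich, Hull, Bristol, Preston, Carlisle, Exeter} — every city.
No 3 of the 7 routes cover everything (all 35 triples fall short), so 4 is minimum.
Greedy (largest uncovered first) would take R1, R2, R4, R5, R6 — 5 routes — but 4 suffice.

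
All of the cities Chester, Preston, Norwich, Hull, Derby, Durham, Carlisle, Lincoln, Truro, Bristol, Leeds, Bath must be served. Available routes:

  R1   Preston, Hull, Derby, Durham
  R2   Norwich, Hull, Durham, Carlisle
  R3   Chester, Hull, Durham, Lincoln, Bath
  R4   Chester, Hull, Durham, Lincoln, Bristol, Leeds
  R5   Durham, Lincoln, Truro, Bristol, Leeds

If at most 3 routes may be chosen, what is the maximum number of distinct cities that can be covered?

10

Choosing R1, R2, R4 covers {Chester, Preston, Norwich, Hull, Derby, Durham, Carlisle, Lincoln, Bristol, Leeds} — 10 cities.
No choice of 3 routes does better; here Truro, Bath are left uncovered.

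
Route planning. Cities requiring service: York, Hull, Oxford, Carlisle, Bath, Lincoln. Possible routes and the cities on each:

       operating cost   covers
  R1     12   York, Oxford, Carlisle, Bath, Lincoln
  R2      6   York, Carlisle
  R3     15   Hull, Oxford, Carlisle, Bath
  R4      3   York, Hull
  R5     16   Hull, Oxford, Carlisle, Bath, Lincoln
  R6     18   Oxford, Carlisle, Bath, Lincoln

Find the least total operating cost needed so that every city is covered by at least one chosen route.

15

R1, R4 cover every city at operating cost 12 + 3 = 15.
Any cover uses at least 2 routes; among all covering selections none totals below 15.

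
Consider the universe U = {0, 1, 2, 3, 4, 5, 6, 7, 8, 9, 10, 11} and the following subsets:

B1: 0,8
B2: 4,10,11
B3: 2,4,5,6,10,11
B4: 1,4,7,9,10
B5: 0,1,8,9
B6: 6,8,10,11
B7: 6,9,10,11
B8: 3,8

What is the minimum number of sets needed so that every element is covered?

B1, B3, B4, B8 together cover {0, 1, 2, 3, 4, 5, 6, 7, 8, 9, 10, 11} — every element.
No 3 of the 8 sets cover everything (all 56 triples fall short), so 4 is minimum.

4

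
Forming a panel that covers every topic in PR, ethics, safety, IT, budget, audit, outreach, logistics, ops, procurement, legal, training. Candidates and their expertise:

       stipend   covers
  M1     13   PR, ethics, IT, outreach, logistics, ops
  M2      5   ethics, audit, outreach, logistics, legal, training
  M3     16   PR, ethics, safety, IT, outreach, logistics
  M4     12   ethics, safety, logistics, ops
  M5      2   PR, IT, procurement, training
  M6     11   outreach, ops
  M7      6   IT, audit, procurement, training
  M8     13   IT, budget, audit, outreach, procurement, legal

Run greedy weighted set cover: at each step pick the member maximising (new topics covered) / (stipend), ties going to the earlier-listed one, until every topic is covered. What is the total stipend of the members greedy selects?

Pick 1: M5 adds 4 new (PR, IT, procurement, training) at stipend 2 (ratio 4/2).
Pick 2: M2 adds 5 new (ethics, audit, outreach, logistics, legal) at stipend 5 (ratio 5/5).
Pick 3: M4 adds 2 new (safety, ops) at stipend 12 (ratio 2/12).
Pick 4: M8 adds 1 new (budget) at stipend 13 (ratio 1/13).
Greedy total stipend: 2 + 5 + 12 + 13 = 32. (The true optimum is 27, so greedy overshoots here.)

32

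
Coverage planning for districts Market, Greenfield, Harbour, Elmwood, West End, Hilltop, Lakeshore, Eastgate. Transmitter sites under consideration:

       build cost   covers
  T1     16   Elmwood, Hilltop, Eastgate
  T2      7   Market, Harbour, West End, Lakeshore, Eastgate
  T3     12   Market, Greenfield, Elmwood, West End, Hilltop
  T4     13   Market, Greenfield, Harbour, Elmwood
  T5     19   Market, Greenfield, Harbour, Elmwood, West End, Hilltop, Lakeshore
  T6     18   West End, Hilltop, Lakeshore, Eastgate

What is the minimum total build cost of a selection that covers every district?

T2, T3 cover every district at build cost 7 + 12 = 19.
Any cover uses at least 2 transmitter sites; among all covering selections none totals below 19.

19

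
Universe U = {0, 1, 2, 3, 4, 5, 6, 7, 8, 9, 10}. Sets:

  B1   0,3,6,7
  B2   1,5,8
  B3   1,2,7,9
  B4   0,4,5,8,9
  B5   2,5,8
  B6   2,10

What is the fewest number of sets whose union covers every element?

B1, B2, B4, B6 together cover {0, 1, 2, 3, 4, 5, 6, 7, 8, 9, 10} — every element.
No 3 of the 6 sets cover everything (all 20 triples fall short), so 4 is minimum.

4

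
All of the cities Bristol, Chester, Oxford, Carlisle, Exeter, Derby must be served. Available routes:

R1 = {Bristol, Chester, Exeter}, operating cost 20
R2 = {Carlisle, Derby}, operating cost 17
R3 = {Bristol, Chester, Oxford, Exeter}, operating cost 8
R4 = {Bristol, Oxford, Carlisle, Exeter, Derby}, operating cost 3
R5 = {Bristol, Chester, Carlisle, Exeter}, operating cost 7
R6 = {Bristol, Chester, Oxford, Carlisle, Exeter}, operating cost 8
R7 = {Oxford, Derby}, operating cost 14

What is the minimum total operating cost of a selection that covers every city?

R4, R5 cover every city at operating cost 3 + 7 = 10.
Any cover uses at least 2 routes; among all covering selections none totals below 10.

10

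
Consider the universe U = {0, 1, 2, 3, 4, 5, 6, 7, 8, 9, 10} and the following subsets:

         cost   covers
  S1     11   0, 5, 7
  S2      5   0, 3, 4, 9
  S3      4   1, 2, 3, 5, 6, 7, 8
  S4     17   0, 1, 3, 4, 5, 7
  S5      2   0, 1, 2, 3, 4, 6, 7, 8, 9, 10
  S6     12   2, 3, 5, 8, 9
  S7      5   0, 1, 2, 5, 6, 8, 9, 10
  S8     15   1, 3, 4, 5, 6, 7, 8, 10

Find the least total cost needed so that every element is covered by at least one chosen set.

6

S3, S5 cover every element at cost 4 + 2 = 6.
Any cover uses at least 2 sets; among all covering selections none totals below 6.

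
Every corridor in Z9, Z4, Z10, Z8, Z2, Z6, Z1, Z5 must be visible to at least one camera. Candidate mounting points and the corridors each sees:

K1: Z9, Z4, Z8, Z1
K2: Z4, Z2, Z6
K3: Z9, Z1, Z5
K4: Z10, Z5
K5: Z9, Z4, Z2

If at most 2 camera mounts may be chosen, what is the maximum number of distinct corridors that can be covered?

6

Choosing K1, K2 covers {Z9, Z4, Z8, Z2, Z6, Z1} — 6 corridors.
No choice of 2 camera mounts does better; here Z10, Z5 are left uncovered.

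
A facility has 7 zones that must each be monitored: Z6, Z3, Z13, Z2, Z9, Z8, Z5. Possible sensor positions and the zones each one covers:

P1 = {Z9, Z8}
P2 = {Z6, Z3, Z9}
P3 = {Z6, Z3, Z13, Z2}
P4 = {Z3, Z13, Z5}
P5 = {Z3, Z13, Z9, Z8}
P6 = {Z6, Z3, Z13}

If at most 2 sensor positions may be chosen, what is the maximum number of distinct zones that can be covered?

6

Choosing P1, P3 covers {Z6, Z3, Z13, Z2, Z9, Z8} — 6 zones.
No choice of 2 sensor positions does better; here Z5 is left uncovered.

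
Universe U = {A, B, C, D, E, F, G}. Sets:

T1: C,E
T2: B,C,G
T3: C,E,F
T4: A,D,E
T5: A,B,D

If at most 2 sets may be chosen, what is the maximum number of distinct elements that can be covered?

Choosing T2, T4 covers {A, B, C, D, E, G} — 6 elements.
No choice of 2 sets does better; here F is left uncovered.

6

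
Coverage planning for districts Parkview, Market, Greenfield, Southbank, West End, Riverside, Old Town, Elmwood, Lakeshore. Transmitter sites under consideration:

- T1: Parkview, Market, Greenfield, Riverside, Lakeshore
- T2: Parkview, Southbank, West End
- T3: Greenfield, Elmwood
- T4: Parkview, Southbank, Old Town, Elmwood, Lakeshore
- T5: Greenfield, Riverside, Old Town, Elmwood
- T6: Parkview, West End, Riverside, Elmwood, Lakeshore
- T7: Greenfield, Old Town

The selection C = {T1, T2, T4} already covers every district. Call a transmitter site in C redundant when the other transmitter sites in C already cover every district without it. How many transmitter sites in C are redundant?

0

Drop T1: Market, Greenfield, Riverside uncovered — not redundant.
Drop T2: West End uncovered — not redundant.
Drop T4: Old Town, Elmwood uncovered — not redundant.
None of the transmitter sites in C is redundant.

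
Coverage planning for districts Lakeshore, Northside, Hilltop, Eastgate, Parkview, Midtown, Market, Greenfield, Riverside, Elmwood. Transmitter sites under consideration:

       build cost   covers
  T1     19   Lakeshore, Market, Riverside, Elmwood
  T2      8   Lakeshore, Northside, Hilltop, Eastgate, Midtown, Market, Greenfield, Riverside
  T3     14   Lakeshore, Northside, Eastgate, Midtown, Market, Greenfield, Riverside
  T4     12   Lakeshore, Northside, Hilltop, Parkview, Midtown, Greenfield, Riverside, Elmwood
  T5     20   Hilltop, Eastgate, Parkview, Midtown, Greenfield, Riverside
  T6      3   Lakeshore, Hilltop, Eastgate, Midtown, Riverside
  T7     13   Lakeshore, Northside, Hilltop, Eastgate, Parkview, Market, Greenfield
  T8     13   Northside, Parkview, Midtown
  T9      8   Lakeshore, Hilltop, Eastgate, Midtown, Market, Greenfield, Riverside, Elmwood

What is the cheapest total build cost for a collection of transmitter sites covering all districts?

T2, T4 cover every district at build cost 8 + 12 = 20.
Any cover uses at least 2 transmitter sites; among all covering selections none totals below 20.
Greedy by coverage-per-build cost would pick T6, T2, T4 for 23 — worse than the optimum 20.

20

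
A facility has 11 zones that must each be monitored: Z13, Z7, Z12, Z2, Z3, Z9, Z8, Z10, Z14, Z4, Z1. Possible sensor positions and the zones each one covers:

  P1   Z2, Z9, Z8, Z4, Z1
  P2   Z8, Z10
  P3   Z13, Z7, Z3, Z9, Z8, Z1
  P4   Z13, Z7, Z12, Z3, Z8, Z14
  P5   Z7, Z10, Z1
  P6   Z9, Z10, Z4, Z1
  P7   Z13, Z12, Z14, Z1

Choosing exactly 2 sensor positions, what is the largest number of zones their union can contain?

Choosing P1, P4 covers {Z13, Z7, Z12, Z2, Z3, Z9, Z8, Z14, Z4, Z1} — 10 zones.
No choice of 2 sensor positions does better; here Z10 is left uncovered.

10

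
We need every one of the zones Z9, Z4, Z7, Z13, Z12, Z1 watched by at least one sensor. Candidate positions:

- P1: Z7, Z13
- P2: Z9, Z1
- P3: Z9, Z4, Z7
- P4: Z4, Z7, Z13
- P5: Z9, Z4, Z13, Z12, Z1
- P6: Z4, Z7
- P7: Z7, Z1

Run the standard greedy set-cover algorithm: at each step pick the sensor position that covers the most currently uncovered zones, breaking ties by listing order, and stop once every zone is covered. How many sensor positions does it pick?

2

Pick 1: P5 covers 5 new zones (Z9, Z4, Z13, Z12, Z1).
Pick 2: P1 covers 1 new zones (Z7).
Greedy uses 2 sensor positions.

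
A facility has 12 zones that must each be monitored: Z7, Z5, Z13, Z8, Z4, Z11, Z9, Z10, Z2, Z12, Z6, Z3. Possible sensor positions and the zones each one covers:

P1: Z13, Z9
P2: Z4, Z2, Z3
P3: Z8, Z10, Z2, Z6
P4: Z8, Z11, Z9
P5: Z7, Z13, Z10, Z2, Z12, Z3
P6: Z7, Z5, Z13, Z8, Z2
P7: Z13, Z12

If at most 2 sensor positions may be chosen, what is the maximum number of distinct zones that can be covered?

Choosing P4, P5 covers {Z7, Z13, Z8, Z11, Z9, Z10, Z2, Z12, Z3} — 9 zones.
No choice of 2 sensor positions does better; here Z5, Z4, Z6 are left uncovered.

9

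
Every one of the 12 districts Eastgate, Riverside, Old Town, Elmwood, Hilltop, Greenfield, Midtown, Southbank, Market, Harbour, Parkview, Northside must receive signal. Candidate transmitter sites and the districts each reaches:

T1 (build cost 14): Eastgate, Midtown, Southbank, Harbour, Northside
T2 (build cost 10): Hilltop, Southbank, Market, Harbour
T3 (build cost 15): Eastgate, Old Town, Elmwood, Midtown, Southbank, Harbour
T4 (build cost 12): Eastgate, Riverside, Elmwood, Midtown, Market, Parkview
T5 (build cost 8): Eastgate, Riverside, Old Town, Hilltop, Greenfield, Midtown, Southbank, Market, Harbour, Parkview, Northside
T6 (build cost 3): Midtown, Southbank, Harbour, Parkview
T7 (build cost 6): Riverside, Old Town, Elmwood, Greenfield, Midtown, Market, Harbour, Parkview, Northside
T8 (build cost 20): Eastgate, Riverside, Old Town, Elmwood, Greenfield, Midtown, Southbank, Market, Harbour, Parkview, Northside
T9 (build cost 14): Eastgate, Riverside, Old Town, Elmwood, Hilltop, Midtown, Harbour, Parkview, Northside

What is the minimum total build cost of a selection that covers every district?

14

T5, T7 cover every district at build cost 8 + 6 = 14.
Any cover uses at least 2 transmitter sites; among all covering selections none totals below 14.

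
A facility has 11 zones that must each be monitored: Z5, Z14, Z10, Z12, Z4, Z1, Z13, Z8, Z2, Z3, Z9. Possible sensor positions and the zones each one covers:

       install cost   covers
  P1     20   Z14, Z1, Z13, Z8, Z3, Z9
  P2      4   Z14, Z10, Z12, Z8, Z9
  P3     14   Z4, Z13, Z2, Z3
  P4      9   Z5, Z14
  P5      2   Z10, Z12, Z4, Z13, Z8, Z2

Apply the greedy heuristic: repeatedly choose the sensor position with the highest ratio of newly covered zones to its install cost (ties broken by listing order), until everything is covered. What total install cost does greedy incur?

Pick 1: P5 adds 6 new (Z10, Z12, Z4, Z13, Z8, Z2) at install cost 2 (ratio 6/2).
Pick 2: P2 adds 2 new (Z14, Z9) at install cost 4 (ratio 2/4).
Pick 3: P4 adds 1 new (Z5) at install cost 9 (ratio 1/9).
Pick 4: P1 adds 2 new (Z1, Z3) at install cost 20 (ratio 2/20).
Greedy total install cost: 2 + 4 + 9 + 20 = 35. (The true optimum is 31, so greedy overshoots here.)

35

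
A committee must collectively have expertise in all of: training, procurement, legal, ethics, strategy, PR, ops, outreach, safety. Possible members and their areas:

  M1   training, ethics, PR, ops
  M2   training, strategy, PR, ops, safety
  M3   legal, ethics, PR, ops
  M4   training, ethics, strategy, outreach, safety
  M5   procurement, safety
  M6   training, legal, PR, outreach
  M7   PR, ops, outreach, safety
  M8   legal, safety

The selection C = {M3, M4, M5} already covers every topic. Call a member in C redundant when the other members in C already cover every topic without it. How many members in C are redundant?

0

Drop M3: legal, PR, ops uncovered — not redundant.
Drop M4: training, strategy, outreach uncovered — not redundant.
Drop M5: procurement uncovered — not redundant.
None of the members in C is redundant.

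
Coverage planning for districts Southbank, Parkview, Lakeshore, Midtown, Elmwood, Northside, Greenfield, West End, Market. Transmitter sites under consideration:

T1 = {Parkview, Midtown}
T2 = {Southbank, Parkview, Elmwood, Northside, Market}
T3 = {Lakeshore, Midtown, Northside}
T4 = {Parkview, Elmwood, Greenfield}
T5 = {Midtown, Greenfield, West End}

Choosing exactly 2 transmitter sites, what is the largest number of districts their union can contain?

Choosing T2, T5 covers {Southbank, Parkview, Midtown, Elmwood, Northside, Greenfield, West End, Market} — 8 districts.
No choice of 2 transmitter sites does better; here Lakeshore is left uncovered.

8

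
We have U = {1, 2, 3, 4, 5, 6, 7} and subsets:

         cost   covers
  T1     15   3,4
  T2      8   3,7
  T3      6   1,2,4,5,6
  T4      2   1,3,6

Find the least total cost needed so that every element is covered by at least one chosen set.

14

T2, T3 cover every element at cost 8 + 6 = 14.
Any cover uses at least 2 sets; among all covering selections none totals below 14.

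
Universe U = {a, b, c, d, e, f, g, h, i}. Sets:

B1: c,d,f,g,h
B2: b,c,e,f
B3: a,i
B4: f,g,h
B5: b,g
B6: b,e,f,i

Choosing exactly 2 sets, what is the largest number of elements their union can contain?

Choosing B1, B6 covers {b, c, d, e, f, g, h, i} — 8 elements.
No choice of 2 sets does better; here a is left uncovered.

8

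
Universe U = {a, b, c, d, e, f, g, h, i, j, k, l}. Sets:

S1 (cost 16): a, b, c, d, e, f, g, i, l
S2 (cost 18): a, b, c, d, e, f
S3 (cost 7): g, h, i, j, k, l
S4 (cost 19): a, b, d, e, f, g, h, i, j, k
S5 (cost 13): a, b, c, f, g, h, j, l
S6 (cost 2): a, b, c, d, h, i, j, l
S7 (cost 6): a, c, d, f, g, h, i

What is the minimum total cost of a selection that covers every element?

S4, S6 cover every element at cost 19 + 2 = 21.
Any cover uses at least 2 sets; among all covering selections none totals below 21.
Greedy by coverage-per-cost would pick S6, S7, S3, S1 for 31 — worse than the optimum 21.

21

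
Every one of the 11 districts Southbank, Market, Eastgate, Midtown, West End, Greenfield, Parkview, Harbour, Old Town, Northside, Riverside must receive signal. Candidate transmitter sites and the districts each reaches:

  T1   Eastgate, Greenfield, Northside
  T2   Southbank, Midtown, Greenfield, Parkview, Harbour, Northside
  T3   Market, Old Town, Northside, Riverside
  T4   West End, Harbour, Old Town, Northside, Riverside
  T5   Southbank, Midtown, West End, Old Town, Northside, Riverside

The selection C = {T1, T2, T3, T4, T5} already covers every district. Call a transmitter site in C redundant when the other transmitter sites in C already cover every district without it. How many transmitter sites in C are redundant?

2

Drop T1: Eastgate uncovered — not redundant.
Drop T2: Parkview uncovered — not redundant.
Drop T3: Market uncovered — not redundant.
Drop T4: the rest still cover every district — redundant.
Drop T5: the rest still cover every district — redundant.
2 redundant: T4, T5.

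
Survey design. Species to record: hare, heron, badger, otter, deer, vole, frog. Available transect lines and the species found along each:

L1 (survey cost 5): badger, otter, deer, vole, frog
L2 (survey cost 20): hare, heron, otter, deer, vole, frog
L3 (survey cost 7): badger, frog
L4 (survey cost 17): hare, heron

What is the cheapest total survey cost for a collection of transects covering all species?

L1, L4 cover every species at survey cost 5 + 17 = 22.
Any cover uses at least 2 transects; among all covering selections none totals below 22.

22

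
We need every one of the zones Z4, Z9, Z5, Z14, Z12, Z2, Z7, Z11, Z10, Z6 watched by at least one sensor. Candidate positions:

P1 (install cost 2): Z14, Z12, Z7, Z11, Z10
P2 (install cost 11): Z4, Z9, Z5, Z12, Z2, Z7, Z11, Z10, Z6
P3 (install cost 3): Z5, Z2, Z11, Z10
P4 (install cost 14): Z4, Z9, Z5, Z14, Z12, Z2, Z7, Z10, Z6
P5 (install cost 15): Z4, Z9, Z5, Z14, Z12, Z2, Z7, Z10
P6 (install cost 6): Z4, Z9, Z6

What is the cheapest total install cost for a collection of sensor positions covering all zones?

11

P1, P3, P6 cover every zone at install cost 2 + 3 + 6 = 11.
Any cover uses at least 2 sensor positions; among all covering selections none totals below 11.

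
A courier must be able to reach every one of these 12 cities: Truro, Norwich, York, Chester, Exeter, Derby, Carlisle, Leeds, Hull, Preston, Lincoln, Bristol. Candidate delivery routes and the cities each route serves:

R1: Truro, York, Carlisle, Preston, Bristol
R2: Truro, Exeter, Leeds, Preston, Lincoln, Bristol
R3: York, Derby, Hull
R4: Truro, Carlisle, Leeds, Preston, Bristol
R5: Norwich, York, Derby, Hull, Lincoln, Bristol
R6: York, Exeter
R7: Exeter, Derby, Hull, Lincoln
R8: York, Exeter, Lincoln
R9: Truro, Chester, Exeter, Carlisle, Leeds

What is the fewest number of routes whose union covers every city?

R1, R5, R9 together cover {Truro, Norwich, York, Chester, Exeter, Derby, Carlisle, Leeds, Hull, Preston, Lincoln, Bristol} — every city.
No 2 of the 9 routes cover everything (all 36 pairs fall short), so 3 is minimum.

3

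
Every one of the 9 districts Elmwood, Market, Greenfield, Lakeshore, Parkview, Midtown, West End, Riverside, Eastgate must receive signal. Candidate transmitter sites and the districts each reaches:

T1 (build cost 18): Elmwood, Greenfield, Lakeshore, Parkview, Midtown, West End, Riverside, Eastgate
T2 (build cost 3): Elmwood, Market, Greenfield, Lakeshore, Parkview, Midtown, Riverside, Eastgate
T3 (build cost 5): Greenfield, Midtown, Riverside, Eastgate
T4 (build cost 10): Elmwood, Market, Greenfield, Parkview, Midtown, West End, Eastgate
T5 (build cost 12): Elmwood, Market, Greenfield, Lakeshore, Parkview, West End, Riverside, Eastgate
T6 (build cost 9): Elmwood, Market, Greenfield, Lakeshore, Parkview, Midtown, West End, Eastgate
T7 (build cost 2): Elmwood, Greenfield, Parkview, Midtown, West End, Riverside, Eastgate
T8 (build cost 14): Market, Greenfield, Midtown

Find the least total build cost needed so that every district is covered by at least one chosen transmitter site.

T2, T7 cover every district at build cost 3 + 2 = 5.
Any cover uses at least 2 transmitter sites; among all covering selections none totals below 5.

5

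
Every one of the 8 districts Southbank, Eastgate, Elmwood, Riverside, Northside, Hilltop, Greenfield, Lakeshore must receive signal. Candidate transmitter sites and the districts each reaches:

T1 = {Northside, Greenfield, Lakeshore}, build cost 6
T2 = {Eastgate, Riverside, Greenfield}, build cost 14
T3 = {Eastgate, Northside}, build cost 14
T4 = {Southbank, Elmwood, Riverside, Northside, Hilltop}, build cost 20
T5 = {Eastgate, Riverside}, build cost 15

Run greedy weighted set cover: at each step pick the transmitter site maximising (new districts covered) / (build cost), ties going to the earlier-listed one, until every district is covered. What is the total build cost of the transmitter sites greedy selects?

Pick 1: T1 adds 3 new (Northside, Greenfield, Lakeshore) at build cost 6 (ratio 3/6).
Pick 2: T4 adds 4 new (Southbank, Elmwood, Riverside, Hilltop) at build cost 20 (ratio 4/20).
Pick 3: T2 adds 1 new (Eastgate) at build cost 14 (ratio 1/14).
Greedy total build cost: 6 + 20 + 14 = 40.

40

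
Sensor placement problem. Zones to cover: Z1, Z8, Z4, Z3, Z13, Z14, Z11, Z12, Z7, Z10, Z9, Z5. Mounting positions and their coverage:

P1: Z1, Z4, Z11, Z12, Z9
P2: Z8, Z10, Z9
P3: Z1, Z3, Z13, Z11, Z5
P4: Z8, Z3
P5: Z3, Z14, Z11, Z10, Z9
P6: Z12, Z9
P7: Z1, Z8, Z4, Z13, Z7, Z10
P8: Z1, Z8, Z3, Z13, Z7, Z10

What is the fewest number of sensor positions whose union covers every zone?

P1, P3, P5, P7 together cover {Z1, Z8, Z4, Z3, Z13, Z14, Z11, Z12, Z7, Z10, Z9, Z5} — every zone.
No 3 of the 8 sensor positions cover everything (all 56 triples fall short), so 4 is minimum.

4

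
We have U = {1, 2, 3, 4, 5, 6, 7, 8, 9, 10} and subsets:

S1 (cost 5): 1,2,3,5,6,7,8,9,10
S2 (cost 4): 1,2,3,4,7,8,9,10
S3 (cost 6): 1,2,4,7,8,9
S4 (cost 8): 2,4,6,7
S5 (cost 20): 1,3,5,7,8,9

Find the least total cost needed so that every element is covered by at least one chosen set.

9

S1, S2 cover every element at cost 5 + 4 = 9.
Any cover uses at least 2 sets; among all covering selections none totals below 9.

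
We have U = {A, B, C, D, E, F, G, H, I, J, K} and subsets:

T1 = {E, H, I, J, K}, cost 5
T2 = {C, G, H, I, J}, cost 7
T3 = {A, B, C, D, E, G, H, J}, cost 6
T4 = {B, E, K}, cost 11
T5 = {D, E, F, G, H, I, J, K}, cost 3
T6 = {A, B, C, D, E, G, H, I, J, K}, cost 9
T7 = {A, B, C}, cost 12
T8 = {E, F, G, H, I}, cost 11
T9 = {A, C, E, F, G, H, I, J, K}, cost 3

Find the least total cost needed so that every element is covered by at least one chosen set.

9

T3, T5 cover every element at cost 6 + 3 = 9.
Any cover uses at least 2 sets; among all covering selections none totals below 9.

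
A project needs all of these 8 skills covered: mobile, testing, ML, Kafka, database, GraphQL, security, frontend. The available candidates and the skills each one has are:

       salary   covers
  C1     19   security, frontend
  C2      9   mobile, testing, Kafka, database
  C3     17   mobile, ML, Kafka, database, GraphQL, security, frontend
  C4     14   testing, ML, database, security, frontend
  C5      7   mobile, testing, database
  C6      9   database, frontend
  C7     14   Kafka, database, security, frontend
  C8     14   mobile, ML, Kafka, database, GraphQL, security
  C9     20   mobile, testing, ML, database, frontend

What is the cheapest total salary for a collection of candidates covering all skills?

C3, C5 cover every skill at salary 17 + 7 = 24.
Any cover uses at least 2 candidates; among all covering selections none totals below 24.
Greedy by coverage-per-salary would pick C2, C3 for 26 — worse than the optimum 24.

24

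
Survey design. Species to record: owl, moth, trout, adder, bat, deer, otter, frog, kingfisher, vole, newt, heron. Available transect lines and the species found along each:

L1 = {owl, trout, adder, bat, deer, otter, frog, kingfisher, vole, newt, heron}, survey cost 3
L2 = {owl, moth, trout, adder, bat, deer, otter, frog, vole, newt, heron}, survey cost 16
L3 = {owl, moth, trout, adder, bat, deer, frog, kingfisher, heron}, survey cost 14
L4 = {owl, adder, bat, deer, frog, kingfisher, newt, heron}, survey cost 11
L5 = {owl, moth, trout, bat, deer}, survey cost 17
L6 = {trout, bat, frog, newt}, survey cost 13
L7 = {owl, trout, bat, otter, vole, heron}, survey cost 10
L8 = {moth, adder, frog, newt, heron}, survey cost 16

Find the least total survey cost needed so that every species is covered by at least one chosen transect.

17

L1, L3 cover every species at survey cost 3 + 14 = 17.
Any cover uses at least 2 transects; among all covering selections none totals below 17.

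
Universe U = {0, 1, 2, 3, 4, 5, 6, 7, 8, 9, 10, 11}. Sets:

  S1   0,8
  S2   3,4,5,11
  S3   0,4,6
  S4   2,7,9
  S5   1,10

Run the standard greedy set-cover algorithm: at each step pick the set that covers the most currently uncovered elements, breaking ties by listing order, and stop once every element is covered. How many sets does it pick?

Pick 1: S2 covers 4 new elements (3, 4, 5, 11).
Pick 2: S4 covers 3 new elements (2, 7, 9).
Pick 3: S1 covers 2 new elements (0, 8).
Pick 4: S5 covers 2 new elements (1, 10).
Pick 5: S3 covers 1 new elements (6).
Greedy uses 5 sets.

5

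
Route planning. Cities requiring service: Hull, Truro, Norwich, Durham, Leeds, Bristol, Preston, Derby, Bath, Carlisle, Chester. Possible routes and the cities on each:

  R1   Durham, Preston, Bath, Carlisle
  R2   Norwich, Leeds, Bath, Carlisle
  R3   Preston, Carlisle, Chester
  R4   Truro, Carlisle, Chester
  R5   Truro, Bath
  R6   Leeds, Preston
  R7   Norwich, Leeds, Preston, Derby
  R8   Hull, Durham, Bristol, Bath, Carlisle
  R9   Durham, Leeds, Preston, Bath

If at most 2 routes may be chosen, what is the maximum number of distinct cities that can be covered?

9

Choosing R7, R8 covers {Hull, Norwich, Durham, Leeds, Bristol, Preston, Derby, Bath, Carlisle} — 9 cities.
No choice of 2 routes does better; here Truro, Chester are left uncovered.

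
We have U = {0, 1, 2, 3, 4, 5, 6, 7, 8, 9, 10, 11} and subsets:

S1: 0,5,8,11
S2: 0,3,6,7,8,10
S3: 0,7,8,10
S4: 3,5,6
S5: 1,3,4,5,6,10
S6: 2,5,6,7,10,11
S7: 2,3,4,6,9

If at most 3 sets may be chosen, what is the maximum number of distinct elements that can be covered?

11

Choosing S1, S2, S7 covers {0, 2, 3, 4, 5, 6, 7, 8, 9, 10, 11} — 11 elements.
No choice of 3 sets does better; here 1 is left uncovered.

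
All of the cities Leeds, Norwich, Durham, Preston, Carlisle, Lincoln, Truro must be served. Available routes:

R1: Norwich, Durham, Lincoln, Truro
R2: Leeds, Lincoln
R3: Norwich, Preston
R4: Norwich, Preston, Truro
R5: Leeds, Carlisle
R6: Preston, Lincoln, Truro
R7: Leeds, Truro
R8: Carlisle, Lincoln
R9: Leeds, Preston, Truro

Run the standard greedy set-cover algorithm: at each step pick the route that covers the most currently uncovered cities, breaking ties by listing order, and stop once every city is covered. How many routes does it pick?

3

Pick 1: R1 covers 4 new cities (Norwich, Durham, Lincoln, Truro).
Pick 2: R5 covers 2 new cities (Leeds, Carlisle).
Pick 3: R3 covers 1 new cities (Preston).
Greedy uses 3 routes.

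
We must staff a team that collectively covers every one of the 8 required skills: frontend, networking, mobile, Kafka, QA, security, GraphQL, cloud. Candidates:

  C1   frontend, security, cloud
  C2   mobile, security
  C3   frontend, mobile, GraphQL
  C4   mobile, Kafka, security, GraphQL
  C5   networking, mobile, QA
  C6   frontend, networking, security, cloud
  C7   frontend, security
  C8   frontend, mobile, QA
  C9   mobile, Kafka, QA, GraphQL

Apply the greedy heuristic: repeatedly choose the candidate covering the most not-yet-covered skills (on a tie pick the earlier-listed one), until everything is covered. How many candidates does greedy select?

3

Pick 1: C4 covers 4 new skills (mobile, Kafka, security, GraphQL).
Pick 2: C6 covers 3 new skills (frontend, networking, cloud).
Pick 3: C5 covers 1 new skills (QA).
Greedy uses 3 candidates. (The true minimum is 2.)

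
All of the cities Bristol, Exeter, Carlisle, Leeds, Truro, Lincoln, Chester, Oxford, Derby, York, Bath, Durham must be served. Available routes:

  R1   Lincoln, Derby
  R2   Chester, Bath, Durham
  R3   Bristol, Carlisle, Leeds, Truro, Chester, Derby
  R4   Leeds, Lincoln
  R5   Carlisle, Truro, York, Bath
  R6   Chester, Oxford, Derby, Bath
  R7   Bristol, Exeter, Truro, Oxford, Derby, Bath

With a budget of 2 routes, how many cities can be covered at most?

Choosing R3, R7 covers {Bristol, Exeter, Carlisle, Leeds, Truro, Chester, Oxford, Derby, Bath} — 9 cities.
No choice of 2 routes does better; here Lincoln, York, Durham are left uncovered.

9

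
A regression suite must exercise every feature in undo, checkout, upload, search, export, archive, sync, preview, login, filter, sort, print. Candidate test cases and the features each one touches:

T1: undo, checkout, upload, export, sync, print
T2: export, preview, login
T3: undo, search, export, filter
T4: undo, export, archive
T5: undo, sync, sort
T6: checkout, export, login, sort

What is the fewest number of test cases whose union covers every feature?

5

T1, T2, T3, T4, T5 together cover {undo, checkout, upload, search, export, archive, sync, preview, login, filter, sort, print} — every feature.
No 4 of the 6 test cases cover everything (all 15 size-4 selections fall short), so 5 is minimum.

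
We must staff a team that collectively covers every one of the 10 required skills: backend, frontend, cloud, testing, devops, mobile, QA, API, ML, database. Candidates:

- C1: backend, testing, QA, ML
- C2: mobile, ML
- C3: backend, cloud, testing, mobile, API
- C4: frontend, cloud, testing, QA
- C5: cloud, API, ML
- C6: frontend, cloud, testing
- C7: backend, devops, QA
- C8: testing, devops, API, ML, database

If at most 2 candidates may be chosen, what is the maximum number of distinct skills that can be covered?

8

Choosing C3, C8 covers {backend, cloud, testing, devops, mobile, API, ML, database} — 8 skills.
No choice of 2 candidates does better; here frontend, QA are left uncovered.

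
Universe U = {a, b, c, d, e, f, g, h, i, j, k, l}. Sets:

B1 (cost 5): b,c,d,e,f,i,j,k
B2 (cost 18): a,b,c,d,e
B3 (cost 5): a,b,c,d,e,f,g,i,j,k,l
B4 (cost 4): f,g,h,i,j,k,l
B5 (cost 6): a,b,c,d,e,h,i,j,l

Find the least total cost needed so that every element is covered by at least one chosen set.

9

B3, B4 cover every element at cost 5 + 4 = 9.
Any cover uses at least 2 sets; among all covering selections none totals below 9.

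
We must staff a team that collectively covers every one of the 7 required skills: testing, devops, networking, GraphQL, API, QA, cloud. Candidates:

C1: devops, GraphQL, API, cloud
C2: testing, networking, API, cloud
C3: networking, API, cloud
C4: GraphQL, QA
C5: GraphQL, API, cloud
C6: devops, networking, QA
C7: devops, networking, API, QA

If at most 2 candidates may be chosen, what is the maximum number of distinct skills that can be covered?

6

Choosing C1, C2 covers {testing, devops, networking, GraphQL, API, cloud} — 6 skills.
No choice of 2 candidates does better; here QA is left uncovered.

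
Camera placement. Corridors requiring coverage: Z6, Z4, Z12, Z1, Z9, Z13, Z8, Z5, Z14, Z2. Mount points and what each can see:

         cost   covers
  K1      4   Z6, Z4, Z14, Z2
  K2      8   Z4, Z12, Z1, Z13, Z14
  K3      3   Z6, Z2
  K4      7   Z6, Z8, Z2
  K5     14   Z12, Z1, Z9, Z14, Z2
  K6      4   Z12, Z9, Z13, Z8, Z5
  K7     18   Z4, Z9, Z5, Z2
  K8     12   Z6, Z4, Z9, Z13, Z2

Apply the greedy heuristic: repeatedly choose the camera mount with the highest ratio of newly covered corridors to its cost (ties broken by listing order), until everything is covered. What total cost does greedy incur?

Pick 1: K6 adds 5 new (Z12, Z9, Z13, Z8, Z5) at cost 4 (ratio 5/4).
Pick 2: K1 adds 4 new (Z6, Z4, Z14, Z2) at cost 4 (ratio 4/4).
Pick 3: K2 adds 1 new (Z1) at cost 8 (ratio 1/8).
Greedy total cost: 4 + 4 + 8 = 16. (The true optimum is 15, so greedy overshoots here.)

16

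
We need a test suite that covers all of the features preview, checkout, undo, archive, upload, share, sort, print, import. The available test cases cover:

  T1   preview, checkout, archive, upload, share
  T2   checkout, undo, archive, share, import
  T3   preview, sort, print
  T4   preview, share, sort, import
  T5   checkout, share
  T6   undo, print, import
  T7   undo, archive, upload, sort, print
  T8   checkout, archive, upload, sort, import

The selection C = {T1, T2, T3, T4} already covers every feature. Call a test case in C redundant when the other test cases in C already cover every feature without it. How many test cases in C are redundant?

Drop T1: upload uncovered — not redundant.
Drop T2: undo uncovered — not redundant.
Drop T3: print uncovered — not redundant.
Drop T4: the rest still cover every feature — redundant.
1 redundant: T4.

1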